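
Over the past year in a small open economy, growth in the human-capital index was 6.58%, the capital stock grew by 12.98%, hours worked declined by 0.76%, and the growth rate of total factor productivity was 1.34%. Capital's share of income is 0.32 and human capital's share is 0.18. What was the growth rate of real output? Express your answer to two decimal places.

Labor's share = 1 − 0.32 − 0.18 = 0.5.
The capital stock: 0.32 × 12.98 = 4.1536 pp.
The human-capital index: 0.18 × 6.58 = 1.1844 pp.
Hours worked: 0.5 × (-0.76) = -0.38 pp.
Output growth = 1.34 + 4.958 = 6.298%.

6.30%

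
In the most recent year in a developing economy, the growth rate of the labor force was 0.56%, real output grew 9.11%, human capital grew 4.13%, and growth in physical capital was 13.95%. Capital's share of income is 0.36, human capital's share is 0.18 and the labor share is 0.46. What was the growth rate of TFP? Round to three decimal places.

3.087%

Labor's share = 1 − 0.36 − 0.18 = 0.46.
Physical capital: 0.36 × 13.95 = 5.022 pp.
Human capital: 0.18 × 4.13 = 0.7434 pp.
The labor force: 0.46 × 0.56 = 0.2576 pp.
TFP growth = 9.11 − 6.023 = 3.087%.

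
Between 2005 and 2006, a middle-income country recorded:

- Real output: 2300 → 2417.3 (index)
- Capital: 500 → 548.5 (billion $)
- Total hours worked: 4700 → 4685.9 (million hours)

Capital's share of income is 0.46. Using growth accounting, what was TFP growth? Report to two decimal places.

0.80%

Real output growth = (2417.3 − 2300) / 2300 = 5.1%.
Capital growth = (548.5 − 500) / 500 = 9.7%.
Total hours worked growth = (4685.9 − 4700) / 4700 = -0.3%.
Labor's share = 1 − 0.46 = 0.54.
Capital: 0.46 × 9.7 = 4.462 pp.
Total hours worked: 0.54 × (-0.3) = -0.162 pp.
TFP growth = 5.1 − 4.3 = 0.8%.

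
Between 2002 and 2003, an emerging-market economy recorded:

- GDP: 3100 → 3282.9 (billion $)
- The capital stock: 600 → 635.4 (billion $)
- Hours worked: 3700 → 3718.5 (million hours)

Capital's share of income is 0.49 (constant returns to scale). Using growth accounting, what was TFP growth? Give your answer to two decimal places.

2.75%

GDP growth = (3282.9 − 3100) / 3100 = 5.9%.
The capital stock growth = (635.4 − 600) / 600 = 5.9%.
Hours worked growth = (3718.5 − 3700) / 3700 = 0.5%.
Labor's share = 1 − 0.49 = 0.51.
The capital stock: 0.49 × 5.9 = 2.891 pp.
Hours worked: 0.51 × 0.5 = 0.255 pp.
TFP growth = 5.9 − 3.146 = 2.754%.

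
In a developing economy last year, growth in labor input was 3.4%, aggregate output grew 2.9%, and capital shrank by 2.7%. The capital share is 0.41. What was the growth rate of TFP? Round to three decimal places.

Labor's share = 1 − 0.41 = 0.59.
Capital: 0.41 × (-2.7) = -1.107 pp.
Labor input: 0.59 × 3.4 = 2.006 pp.
TFP growth = 2.9 − 0.899 = 2.001%.

TFP growth was 2.001%.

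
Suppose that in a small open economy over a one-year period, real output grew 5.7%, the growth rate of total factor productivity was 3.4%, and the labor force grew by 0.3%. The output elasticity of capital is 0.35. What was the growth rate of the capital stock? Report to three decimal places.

6.014%

Labor's share = 1 − 0.35 = 0.65.
gY = gA + 0.65×0.3 + 0.35×g.
0.35×g = 5.7 − 3.4 − 0.195 = 2.105.
g = 2.105 / 0.35 = 6.01429%.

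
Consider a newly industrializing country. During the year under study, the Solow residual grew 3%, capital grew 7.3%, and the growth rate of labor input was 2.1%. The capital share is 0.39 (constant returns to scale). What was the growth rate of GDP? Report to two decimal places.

Labor's share = 1 − 0.39 = 0.61.
Capital: 0.39 × 7.3 = 2.847 pp.
Labor input: 0.61 × 2.1 = 1.281 pp.
Output growth = 3 + 4.128 = 7.128%.

GDP growth was 7.13%.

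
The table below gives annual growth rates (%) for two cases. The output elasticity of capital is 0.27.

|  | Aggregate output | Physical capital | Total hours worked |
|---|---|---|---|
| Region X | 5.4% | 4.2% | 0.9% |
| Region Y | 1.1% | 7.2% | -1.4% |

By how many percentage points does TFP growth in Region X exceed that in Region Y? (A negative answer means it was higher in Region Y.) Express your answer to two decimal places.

3.43 percentage points

Labor's share = 1 − 0.27 = 0.73.
Region X: TFP = 5.4 − 1.134 − 0.657 = 3.609%.
Region Y: TFP = 1.1 − 1.944 + 1.022 = 0.178%.
Difference = 3.609 − (0.178) = 3.431 pp.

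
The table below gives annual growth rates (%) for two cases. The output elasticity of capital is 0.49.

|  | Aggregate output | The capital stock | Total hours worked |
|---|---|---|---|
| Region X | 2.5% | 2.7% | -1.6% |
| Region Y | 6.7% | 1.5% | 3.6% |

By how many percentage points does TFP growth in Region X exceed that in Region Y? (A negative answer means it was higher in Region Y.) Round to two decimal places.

-2.14 percentage points

Labor's share = 1 − 0.49 = 0.51.
Region X: TFP = 2.5 − 1.323 + 0.816 = 1.993%.
Region Y: TFP = 6.7 − 0.735 − 1.836 = 4.129%.
Difference = 1.993 − (4.129) = -2.136 pp.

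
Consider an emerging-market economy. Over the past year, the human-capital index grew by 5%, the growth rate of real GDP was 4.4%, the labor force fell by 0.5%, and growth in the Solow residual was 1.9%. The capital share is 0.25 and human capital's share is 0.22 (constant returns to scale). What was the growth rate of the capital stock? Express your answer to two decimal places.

Labor's share = 1 − 0.25 − 0.22 = 0.53.
gY = gA + 0.22×5 + 0.53×(-0.5) + 0.25×g.
0.25×g = 4.4 − 1.9 − 0.835 = 1.665.
g = 1.665 / 0.25 = 6.66%.

6.66%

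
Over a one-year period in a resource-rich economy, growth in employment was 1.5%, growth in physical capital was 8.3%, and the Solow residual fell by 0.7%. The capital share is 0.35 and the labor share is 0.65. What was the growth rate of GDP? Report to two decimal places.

Labor's share = 1 − 0.35 = 0.65.
Physical capital: 0.35 × 8.3 = 2.905 pp.
Employment: 0.65 × 1.5 = 0.975 pp.
Output growth = -0.7 + 3.88 = 3.18%.

3.18%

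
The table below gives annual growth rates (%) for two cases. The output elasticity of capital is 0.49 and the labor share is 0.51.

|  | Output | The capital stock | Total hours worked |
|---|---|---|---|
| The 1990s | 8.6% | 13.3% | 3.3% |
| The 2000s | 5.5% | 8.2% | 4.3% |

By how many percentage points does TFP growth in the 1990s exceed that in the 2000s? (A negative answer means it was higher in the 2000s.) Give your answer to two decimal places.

Labor's share = 1 − 0.49 = 0.51.
The 1990s: TFP = 8.6 − 6.517 − 1.683 = 0.4%.
The 2000s: TFP = 5.5 − 4.018 − 2.193 = -0.711%.
Difference = 0.4 − (-0.711) = 1.111 pp.

1.11 percentage points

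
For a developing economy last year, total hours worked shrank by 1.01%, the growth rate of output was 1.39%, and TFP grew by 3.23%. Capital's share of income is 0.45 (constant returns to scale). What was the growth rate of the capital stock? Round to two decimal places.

-2.85%

Labor's share = 1 − 0.45 = 0.55.
gY = gA + 0.55×(-1.01) + 0.45×g.
0.45×g = 1.39 − 3.23 + 0.5555 = -1.2845.
g = -1.2845 / 0.45 = -2.8544%.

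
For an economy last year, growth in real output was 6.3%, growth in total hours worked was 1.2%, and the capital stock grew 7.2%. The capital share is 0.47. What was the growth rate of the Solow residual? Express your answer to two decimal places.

2.28%

Labor's share = 1 − 0.47 = 0.53.
The capital stock: 0.47 × 7.2 = 3.384 pp.
Total hours worked: 0.53 × 1.2 = 0.636 pp.
TFP growth = 6.3 − 4.02 = 2.28%.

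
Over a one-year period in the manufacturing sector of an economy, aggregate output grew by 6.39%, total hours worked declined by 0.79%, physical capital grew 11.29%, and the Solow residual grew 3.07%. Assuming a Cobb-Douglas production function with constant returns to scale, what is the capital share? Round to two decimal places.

gY = gA + α·gK + (1−α)·gL, so gY − gA − gL = α(gK − gL).
6.39 − 3.07 + 0.79 = α × (11.29 − (-0.79)).
4.11 = 12.08 α, so α = 0.3402.

0.34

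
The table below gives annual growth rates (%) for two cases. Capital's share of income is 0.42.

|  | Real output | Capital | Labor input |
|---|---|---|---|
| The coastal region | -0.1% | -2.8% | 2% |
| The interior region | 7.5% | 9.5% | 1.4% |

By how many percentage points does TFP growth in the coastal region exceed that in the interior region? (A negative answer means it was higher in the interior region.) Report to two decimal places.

-2.78 percentage points

Labor's share = 1 − 0.42 = 0.58.
The coastal region: TFP = -0.1 + 1.176 − 1.16 = -0.084%.
The interior region: TFP = 7.5 − 3.99 − 0.812 = 2.698%.
Difference = -0.084 − (2.698) = -2.782 pp.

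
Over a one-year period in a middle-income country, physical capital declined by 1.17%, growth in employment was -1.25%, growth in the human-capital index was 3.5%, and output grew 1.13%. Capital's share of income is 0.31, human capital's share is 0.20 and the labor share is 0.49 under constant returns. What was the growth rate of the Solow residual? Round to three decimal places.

Labor's share = 1 − 0.31 − 0.2 = 0.49.
Physical capital: 0.31 × (-1.17) = -0.3627 pp.
The human-capital index: 0.2 × 3.5 = 0.7 pp.
Employment: 0.49 × (-1.25) = -0.6125 pp.
TFP growth = 1.13 + 0.2752 = 1.4052%.

The Solow residual grew 1.405%.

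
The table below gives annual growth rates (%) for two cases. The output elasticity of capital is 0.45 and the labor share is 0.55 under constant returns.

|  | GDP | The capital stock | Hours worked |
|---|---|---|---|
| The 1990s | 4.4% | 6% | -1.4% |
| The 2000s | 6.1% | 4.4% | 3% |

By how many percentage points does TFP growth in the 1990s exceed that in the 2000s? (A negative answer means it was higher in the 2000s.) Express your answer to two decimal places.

0.00 percentage points

Labor's share = 1 − 0.45 = 0.55.
The 1990s: TFP = 4.4 − 2.7 + 0.77 = 2.47%.
The 2000s: TFP = 6.1 − 1.98 − 1.65 = 2.47%.
Difference = 2.47 − (2.47) = 0 pp.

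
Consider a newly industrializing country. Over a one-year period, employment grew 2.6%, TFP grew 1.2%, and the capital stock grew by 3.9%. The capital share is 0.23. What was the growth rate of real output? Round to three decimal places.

Real output growth was 4.099%.

Labor's share = 1 − 0.23 = 0.77.
The capital stock: 0.23 × 3.9 = 0.897 pp.
Employment: 0.77 × 2.6 = 2.002 pp.
Output growth = 1.2 + 2.899 = 4.099%.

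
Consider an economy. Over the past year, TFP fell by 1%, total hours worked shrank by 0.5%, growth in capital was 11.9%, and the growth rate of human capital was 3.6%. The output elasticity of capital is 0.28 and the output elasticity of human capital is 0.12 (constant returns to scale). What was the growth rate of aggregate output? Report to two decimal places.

2.46%

Labor's share = 1 − 0.28 − 0.12 = 0.6.
Capital: 0.28 × 11.9 = 3.332 pp.
Human capital: 0.12 × 3.6 = 0.432 pp.
Total hours worked: 0.6 × (-0.5) = -0.3 pp.
Output growth = -1 + 3.464 = 2.464%.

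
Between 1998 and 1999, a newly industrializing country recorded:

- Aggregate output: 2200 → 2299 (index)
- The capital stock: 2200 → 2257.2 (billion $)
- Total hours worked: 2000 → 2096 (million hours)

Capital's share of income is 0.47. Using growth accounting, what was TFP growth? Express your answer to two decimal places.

Aggregate output growth = (2299 − 2200) / 2200 = 4.5%.
The capital stock growth = (2257.2 − 2200) / 2200 = 2.6%.
Total hours worked growth = (2096 − 2000) / 2000 = 4.8%.
Labor's share = 1 − 0.47 = 0.53.
The capital stock: 0.47 × 2.6 = 1.222 pp.
Total hours worked: 0.53 × 4.8 = 2.544 pp.
TFP growth = 4.5 − 3.766 = 0.734%.

0.73%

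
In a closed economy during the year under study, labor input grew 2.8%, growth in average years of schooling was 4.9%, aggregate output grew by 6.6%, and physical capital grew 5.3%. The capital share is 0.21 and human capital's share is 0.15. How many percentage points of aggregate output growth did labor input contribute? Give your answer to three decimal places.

1.792

Labor's share = 1 − 0.21 − 0.15 = 0.64.
Contribution = share × growth = 0.64 × 2.8 = 1.792 pp.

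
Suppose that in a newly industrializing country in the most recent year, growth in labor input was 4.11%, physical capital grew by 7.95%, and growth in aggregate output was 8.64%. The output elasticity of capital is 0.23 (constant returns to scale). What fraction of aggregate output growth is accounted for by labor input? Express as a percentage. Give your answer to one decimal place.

36.6%

Labor's share = 1 − 0.23 = 0.77.
Labor input contributed 0.77 × 4.11 = 3.1647 pp.
Share of growth = 3.1647 / 8.64 × 100 = 36.628%.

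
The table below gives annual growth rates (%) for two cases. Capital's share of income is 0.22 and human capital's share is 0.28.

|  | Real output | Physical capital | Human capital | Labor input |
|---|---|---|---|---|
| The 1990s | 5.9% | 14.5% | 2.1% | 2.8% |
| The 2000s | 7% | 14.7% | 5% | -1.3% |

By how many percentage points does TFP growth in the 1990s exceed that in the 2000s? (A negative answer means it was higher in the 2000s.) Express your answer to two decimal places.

Labor's share = 1 − 0.22 − 0.28 = 0.5.
The 1990s: TFP = 5.9 − 3.19 − 0.588 − 1.4 = 0.722%.
The 2000s: TFP = 7 − 3.234 − 1.4 + 0.65 = 3.016%.
Difference = 0.722 − (3.016) = -2.294 pp.

-2.29 percentage points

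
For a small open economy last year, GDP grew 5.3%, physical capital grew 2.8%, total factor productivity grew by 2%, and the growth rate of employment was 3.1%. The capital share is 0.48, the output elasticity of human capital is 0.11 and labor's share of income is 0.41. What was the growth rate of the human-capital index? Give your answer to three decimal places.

Labor's share = 1 − 0.48 − 0.11 = 0.41.
gY = gA + 0.48×2.8 + 0.41×3.1 + 0.11×g.
0.11×g = 5.3 − 2 − 2.615 = 0.685.
g = 0.685 / 0.11 = 6.22727%.

6.227%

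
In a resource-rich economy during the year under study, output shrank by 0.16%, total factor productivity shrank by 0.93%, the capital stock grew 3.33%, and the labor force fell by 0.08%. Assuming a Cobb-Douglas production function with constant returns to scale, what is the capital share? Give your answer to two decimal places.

gY = gA + α·gK + (1−α)·gL, so gY − gA − gL = α(gK − gL).
-0.16 + 0.93 + 0.08 = α × (3.33 − (-0.08)).
0.85 = 3.41 α, so α = 0.2493.

0.25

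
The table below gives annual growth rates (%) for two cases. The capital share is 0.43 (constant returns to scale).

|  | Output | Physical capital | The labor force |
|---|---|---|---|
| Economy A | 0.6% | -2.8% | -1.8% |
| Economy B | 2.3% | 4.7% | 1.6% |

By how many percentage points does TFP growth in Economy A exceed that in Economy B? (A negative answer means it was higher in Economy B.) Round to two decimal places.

3.46 percentage points

Labor's share = 1 − 0.43 = 0.57.
Economy A: TFP = 0.6 + 1.204 + 1.026 = 2.83%.
Economy B: TFP = 2.3 − 2.021 − 0.912 = -0.633%.
Difference = 2.83 − (-0.633) = 3.463 pp.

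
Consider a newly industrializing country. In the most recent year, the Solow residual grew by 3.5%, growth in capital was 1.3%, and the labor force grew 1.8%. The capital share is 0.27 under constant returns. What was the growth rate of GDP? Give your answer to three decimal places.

5.165%

Labor's share = 1 − 0.27 = 0.73.
Capital: 0.27 × 1.3 = 0.351 pp.
The labor force: 0.73 × 1.8 = 1.314 pp.
Output growth = 3.5 + 1.665 = 5.165%.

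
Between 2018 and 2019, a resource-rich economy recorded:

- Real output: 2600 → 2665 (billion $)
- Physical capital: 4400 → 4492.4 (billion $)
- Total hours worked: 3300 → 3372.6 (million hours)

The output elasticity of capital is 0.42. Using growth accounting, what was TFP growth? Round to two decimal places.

Real output growth = (2665 − 2600) / 2600 = 2.5%.
Physical capital growth = (4492.4 − 4400) / 4400 = 2.1%.
Total hours worked growth = (3372.6 − 3300) / 3300 = 2.2%.
Labor's share = 1 − 0.42 = 0.58.
Physical capital: 0.42 × 2.1 = 0.882 pp.
Total hours worked: 0.58 × 2.2 = 1.276 pp.
TFP growth = 2.5 − 2.158 = 0.342%.

TFP growth was 0.34%.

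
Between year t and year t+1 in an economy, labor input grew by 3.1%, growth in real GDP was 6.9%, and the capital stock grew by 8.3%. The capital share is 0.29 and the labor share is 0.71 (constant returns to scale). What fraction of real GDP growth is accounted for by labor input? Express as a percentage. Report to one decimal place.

31.9%

Labor's share = 1 − 0.29 = 0.71.
Labor input contributed 0.71 × 3.1 = 2.201 pp.
Share of growth = 2.201 / 6.9 × 100 = 31.899%.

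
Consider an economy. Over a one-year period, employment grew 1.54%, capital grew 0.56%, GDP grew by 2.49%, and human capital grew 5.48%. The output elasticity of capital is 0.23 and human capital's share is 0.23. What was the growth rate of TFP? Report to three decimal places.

Labor's share = 1 − 0.23 − 0.23 = 0.54.
Capital: 0.23 × 0.56 = 0.1288 pp.
Human capital: 0.23 × 5.48 = 1.2604 pp.
Employment: 0.54 × 1.54 = 0.8316 pp.
TFP growth = 2.49 − 2.2208 = 0.2692%.

0.269%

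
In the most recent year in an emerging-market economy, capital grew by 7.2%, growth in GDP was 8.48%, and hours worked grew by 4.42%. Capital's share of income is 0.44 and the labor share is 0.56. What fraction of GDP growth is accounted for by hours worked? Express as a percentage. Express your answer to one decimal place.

Hours worked accounted for 29.2% of growth.

Labor's share = 1 − 0.44 = 0.56.
Hours worked contributed 0.56 × 4.42 = 2.4752 pp.
Share of growth = 2.4752 / 8.48 × 100 = 29.189%.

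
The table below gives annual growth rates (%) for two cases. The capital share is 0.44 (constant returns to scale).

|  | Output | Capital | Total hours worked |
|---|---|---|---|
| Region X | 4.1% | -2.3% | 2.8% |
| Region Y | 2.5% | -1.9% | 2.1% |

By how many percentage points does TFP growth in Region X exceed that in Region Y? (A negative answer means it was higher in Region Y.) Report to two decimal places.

Labor's share = 1 − 0.44 = 0.56.
Region X: TFP = 4.1 + 1.012 − 1.568 = 3.544%.
Region Y: TFP = 2.5 + 0.836 − 1.176 = 2.16%.
Difference = 3.544 − (2.16) = 1.384 pp.

1.38 percentage points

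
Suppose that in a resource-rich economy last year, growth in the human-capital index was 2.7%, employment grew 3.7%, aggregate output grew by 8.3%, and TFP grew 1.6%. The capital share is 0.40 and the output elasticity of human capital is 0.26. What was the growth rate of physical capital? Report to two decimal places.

Labor's share = 1 − 0.4 − 0.26 = 0.34.
gY = gA + 0.26×2.7 + 0.34×3.7 + 0.4×g.
0.4×g = 8.3 − 1.6 − 1.96 = 4.74.
g = 4.74 / 0.4 = 11.85%.

Physical capital grew 11.85%.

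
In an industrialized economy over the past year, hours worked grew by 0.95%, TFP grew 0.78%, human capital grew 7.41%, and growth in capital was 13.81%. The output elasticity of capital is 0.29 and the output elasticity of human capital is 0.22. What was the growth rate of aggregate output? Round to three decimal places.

6.881%

Labor's share = 1 − 0.29 − 0.22 = 0.49.
Capital: 0.29 × 13.81 = 4.0049 pp.
Human capital: 0.22 × 7.41 = 1.6302 pp.
Hours worked: 0.49 × 0.95 = 0.4655 pp.
Output growth = 0.78 + 6.1006 = 6.8806%.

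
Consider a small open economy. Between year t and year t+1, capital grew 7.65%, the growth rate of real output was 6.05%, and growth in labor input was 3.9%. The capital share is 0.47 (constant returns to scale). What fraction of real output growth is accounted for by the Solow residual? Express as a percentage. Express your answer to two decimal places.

Labor's share = 1 − 0.47 = 0.53.
Capital: 0.47 × 7.65 = 3.5955 pp.
Labor input: 0.53 × 3.9 = 2.067 pp.
TFP growth = 6.05 − 5.6625 = 0.3875%.
TFP share of growth = 0.3875 / 6.05 × 100 = 6.405%.

The Solow residual accounted for 6.40% of growth.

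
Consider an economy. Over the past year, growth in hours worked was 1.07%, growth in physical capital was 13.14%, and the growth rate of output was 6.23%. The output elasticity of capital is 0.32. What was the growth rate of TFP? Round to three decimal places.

1.298%

Labor's share = 1 − 0.32 = 0.68.
Physical capital: 0.32 × 13.14 = 4.2048 pp.
Hours worked: 0.68 × 1.07 = 0.7276 pp.
TFP growth = 6.23 − 4.9324 = 1.2976%.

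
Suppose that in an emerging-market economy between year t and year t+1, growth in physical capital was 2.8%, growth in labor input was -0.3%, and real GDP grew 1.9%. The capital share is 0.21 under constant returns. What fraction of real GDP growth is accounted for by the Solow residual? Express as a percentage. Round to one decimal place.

Labor's share = 1 − 0.21 = 0.79.
Physical capital: 0.21 × 2.8 = 0.588 pp.
Labor input: 0.79 × (-0.3) = -0.237 pp.
TFP growth = 1.9 − 0.351 = 1.549%.
TFP share of growth = 1.549 / 1.9 × 100 = 81.526%.

81.5%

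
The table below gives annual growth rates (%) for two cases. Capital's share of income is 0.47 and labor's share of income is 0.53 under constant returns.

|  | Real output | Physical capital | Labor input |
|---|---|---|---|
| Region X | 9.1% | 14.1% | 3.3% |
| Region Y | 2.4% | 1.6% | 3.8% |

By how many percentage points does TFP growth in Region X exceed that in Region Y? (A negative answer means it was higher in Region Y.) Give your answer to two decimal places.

Labor's share = 1 − 0.47 = 0.53.
Region X: TFP = 9.1 − 6.627 − 1.749 = 0.724%.
Region Y: TFP = 2.4 − 0.752 − 2.014 = -0.366%.
Difference = 0.724 − (-0.366) = 1.09 pp.

1.09 percentage points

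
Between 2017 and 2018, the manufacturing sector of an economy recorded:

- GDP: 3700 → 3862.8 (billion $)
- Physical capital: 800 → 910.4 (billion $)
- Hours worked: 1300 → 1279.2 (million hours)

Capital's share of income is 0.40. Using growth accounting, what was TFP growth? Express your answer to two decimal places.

-0.16%

GDP growth = (3862.8 − 3700) / 3700 = 4.4%.
Physical capital growth = (910.4 − 800) / 800 = 13.8%.
Hours worked growth = (1279.2 − 1300) / 1300 = -1.6%.
Labor's share = 1 − 0.4 = 0.6.
Physical capital: 0.4 × 13.8 = 5.52 pp.
Hours worked: 0.6 × (-1.6) = -0.96 pp.
TFP growth = 4.4 − 4.56 = -0.16%.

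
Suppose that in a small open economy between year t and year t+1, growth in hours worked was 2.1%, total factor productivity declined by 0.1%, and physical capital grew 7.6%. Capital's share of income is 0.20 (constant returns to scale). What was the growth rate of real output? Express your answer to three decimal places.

Labor's share = 1 − 0.2 = 0.8.
Physical capital: 0.2 × 7.6 = 1.52 pp.
Hours worked: 0.8 × 2.1 = 1.68 pp.
Output growth = -0.1 + 3.2 = 3.1%.

3.100%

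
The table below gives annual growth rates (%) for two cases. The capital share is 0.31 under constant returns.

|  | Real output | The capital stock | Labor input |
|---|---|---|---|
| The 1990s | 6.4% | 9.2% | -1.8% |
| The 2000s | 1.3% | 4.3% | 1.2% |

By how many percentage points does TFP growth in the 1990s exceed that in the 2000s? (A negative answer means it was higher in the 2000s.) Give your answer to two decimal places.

5.65 percentage points

Labor's share = 1 − 0.31 = 0.69.
The 1990s: TFP = 6.4 − 2.852 + 1.242 = 4.79%.
The 2000s: TFP = 1.3 − 1.333 − 0.828 = -0.861%.
Difference = 4.79 − (-0.861) = 5.651 pp.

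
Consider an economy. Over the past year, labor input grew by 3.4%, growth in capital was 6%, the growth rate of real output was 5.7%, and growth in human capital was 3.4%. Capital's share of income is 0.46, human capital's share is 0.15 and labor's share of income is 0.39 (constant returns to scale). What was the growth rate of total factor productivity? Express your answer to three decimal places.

Total factor productivity grew 1.104%.

Labor's share = 1 − 0.46 − 0.15 = 0.39.
Capital: 0.46 × 6 = 2.76 pp.
Human capital: 0.15 × 3.4 = 0.51 pp.
Labor input: 0.39 × 3.4 = 1.326 pp.
TFP growth = 5.7 − 4.596 = 1.104%.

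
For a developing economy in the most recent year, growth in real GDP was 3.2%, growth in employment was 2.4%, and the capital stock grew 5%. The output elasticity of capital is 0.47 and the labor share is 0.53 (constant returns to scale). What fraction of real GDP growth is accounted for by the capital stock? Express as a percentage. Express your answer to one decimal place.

The capital stock contributed 0.47 × 5 = 2.35 pp.
Share of growth = 2.35 / 3.2 × 100 = 73.438%.

The capital stock accounted for 73.4% of growth.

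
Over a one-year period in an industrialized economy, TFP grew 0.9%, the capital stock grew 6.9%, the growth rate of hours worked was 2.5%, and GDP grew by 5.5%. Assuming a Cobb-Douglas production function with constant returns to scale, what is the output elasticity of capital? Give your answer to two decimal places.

gY = gA + α·gK + (1−α)·gL, so gY − gA − gL = α(gK − gL).
5.5 − 0.9 − 2.5 = α × (6.9 − 2.5).
2.1 = 4.4 α, so α = 0.4773.

0.48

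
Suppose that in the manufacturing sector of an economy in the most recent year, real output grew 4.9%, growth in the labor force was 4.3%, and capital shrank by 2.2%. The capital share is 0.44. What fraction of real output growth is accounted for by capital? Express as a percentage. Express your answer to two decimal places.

Capital contributed 0.44 × (-2.2) = -0.968 pp.
Share of growth = -0.968 / 4.9 × 100 = -19.7551%.

Capital accounted for -19.76% of growth.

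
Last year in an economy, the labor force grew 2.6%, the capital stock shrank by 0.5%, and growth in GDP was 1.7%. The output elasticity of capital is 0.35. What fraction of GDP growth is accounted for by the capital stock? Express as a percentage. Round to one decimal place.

The capital stock accounted for -10.3% of growth.

The capital stock contributed 0.35 × (-0.5) = -0.175 pp.
Share of growth = -0.175 / 1.7 × 100 = -10.294%.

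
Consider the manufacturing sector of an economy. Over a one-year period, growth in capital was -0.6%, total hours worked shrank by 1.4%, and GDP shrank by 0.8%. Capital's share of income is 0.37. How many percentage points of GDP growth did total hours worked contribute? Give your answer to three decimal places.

-0.882

Labor's share = 1 − 0.37 = 0.63.
Contribution = share × growth = 0.63 × (-1.4) = -0.882 pp.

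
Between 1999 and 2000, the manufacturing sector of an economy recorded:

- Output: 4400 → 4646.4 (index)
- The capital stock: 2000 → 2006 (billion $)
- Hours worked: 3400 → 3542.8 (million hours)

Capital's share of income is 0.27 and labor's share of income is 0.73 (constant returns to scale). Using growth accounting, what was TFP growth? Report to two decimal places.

TFP grew 2.45%.

Output growth = (4646.4 − 4400) / 4400 = 5.6%.
The capital stock growth = (2006 − 2000) / 2000 = 0.3%.
Hours worked growth = (3542.8 − 3400) / 3400 = 4.2%.
Labor's share = 1 − 0.27 = 0.73.
The capital stock: 0.27 × 0.3 = 0.081 pp.
Hours worked: 0.73 × 4.2 = 3.066 pp.
TFP growth = 5.6 − 3.147 = 2.453%.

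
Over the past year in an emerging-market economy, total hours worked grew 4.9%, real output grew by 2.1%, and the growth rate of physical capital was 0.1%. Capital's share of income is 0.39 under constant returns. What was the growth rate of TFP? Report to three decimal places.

-0.928%

Labor's share = 1 − 0.39 = 0.61.
Physical capital: 0.39 × 0.1 = 0.039 pp.
Total hours worked: 0.61 × 4.9 = 2.989 pp.
TFP growth = 2.1 − 3.028 = -0.928%.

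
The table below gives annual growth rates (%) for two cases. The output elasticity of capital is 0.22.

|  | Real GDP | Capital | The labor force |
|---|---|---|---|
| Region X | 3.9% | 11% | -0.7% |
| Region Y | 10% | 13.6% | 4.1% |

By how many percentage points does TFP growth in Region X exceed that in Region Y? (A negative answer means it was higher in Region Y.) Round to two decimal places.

-1.78 percentage points

Labor's share = 1 − 0.22 = 0.78.
Region X: TFP = 3.9 − 2.42 + 0.546 = 2.026%.
Region Y: TFP = 10 − 2.992 − 3.198 = 3.81%.
Difference = 2.026 − (3.81) = -1.784 pp.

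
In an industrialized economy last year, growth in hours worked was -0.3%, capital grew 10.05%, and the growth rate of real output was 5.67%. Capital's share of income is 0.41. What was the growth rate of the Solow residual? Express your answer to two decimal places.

1.73%

Labor's share = 1 − 0.41 = 0.59.
Capital: 0.41 × 10.05 = 4.1205 pp.
Hours worked: 0.59 × (-0.3) = -0.177 pp.
TFP growth = 5.67 − 3.9435 = 1.7265%.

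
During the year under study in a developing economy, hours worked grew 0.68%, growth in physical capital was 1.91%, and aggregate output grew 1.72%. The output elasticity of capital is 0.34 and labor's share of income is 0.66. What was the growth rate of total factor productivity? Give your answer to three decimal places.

Labor's share = 1 − 0.34 = 0.66.
Physical capital: 0.34 × 1.91 = 0.6494 pp.
Hours worked: 0.66 × 0.68 = 0.4488 pp.
TFP growth = 1.72 − 1.0982 = 0.6218%.

0.622%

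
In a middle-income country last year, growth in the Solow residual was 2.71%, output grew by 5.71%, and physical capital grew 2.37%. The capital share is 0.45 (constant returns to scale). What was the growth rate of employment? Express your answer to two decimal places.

Labor's share = 1 − 0.45 = 0.55.
gY = gA + 0.45×2.37 + 0.55×g.
0.55×g = 5.71 − 2.71 − 1.0665 = 1.9335.
g = 1.9335 / 0.55 = 3.5155%.

Employment growth was 3.52%.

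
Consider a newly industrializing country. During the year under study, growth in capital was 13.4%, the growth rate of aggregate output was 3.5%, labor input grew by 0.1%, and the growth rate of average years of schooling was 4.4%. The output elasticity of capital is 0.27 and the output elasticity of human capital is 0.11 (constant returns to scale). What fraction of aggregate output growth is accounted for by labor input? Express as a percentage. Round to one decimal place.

1.8%

Labor's share = 1 − 0.27 − 0.11 = 0.62.
Labor input contributed 0.62 × 0.1 = 0.062 pp.
Share of growth = 0.062 / 3.5 × 100 = 1.771%.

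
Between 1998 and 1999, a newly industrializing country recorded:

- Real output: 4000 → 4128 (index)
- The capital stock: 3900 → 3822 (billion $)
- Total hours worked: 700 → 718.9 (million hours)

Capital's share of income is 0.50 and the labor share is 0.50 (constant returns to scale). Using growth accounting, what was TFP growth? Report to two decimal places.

2.85%

Real output growth = (4128 − 4000) / 4000 = 3.2%.
The capital stock growth = (3822 − 3900) / 3900 = -2%.
Total hours worked growth = (718.9 − 700) / 700 = 2.7%.
Labor's share = 1 − 0.5 = 0.5.
The capital stock: 0.5 × (-2) = -1 pp.
Total hours worked: 0.5 × 2.7 = 1.35 pp.
TFP growth = 3.2 − 0.35 = 2.85%.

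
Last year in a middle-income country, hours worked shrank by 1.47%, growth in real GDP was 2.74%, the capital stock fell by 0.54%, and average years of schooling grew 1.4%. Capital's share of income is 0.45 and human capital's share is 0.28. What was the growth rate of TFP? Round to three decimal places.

TFP grew 2.988%.

Labor's share = 1 − 0.45 − 0.28 = 0.27.
The capital stock: 0.45 × (-0.54) = -0.243 pp.
Average years of schooling: 0.28 × 1.4 = 0.392 pp.
Hours worked: 0.27 × (-1.47) = -0.3969 pp.
TFP growth = 2.74 + 0.2479 = 2.9879%.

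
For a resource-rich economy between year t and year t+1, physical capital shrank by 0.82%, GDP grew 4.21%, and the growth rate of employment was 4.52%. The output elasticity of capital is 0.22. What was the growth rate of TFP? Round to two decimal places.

Labor's share = 1 − 0.22 = 0.78.
Physical capital: 0.22 × (-0.82) = -0.1804 pp.
Employment: 0.78 × 4.52 = 3.5256 pp.
TFP growth = 4.21 − 3.3452 = 0.8648%.

TFP grew 0.86%.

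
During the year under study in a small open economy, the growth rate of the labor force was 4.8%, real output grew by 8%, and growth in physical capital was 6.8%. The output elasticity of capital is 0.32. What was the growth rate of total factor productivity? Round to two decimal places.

Labor's share = 1 − 0.32 = 0.68.
Physical capital: 0.32 × 6.8 = 2.176 pp.
The labor force: 0.68 × 4.8 = 3.264 pp.
TFP growth = 8 − 5.44 = 2.56%.

2.56%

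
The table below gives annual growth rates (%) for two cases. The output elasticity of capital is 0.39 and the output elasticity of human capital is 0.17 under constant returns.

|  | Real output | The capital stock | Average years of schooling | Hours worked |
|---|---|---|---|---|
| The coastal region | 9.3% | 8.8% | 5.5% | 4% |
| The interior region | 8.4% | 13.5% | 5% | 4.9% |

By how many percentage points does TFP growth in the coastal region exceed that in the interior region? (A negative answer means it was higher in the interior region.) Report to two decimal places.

Labor's share = 1 − 0.39 − 0.17 = 0.44.
The coastal region: TFP = 9.3 − 3.432 − 0.935 − 1.76 = 3.173%.
The interior region: TFP = 8.4 − 5.265 − 0.85 − 2.156 = 0.129%.
Difference = 3.173 − (0.129) = 3.044 pp.

3.04 percentage points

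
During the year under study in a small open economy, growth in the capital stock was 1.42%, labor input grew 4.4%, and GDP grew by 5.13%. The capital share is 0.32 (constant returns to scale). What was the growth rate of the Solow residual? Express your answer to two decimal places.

The Solow residual growth was 1.68%.

Labor's share = 1 − 0.32 = 0.68.
The capital stock: 0.32 × 1.42 = 0.4544 pp.
Labor input: 0.68 × 4.4 = 2.992 pp.
TFP growth = 5.13 − 3.4464 = 1.6836%.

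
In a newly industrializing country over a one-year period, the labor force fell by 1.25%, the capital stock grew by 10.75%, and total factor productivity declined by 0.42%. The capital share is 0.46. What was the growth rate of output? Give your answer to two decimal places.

Labor's share = 1 − 0.46 = 0.54.
The capital stock: 0.46 × 10.75 = 4.945 pp.
The labor force: 0.54 × (-1.25) = -0.675 pp.
Output growth = -0.42 + 4.27 = 3.85%.

3.85%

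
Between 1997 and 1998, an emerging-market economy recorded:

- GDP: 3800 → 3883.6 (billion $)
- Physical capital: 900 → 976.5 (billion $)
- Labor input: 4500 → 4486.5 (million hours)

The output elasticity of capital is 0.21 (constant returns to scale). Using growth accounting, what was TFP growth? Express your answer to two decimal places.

GDP growth = (3883.6 − 3800) / 3800 = 2.2%.
Physical capital growth = (976.5 − 900) / 900 = 8.5%.
Labor input growth = (4486.5 − 4500) / 4500 = -0.3%.
Labor's share = 1 − 0.21 = 0.79.
Physical capital: 0.21 × 8.5 = 1.785 pp.
Labor input: 0.79 × (-0.3) = -0.237 pp.
TFP growth = 2.2 − 1.548 = 0.652%.

TFP growth was 0.65%.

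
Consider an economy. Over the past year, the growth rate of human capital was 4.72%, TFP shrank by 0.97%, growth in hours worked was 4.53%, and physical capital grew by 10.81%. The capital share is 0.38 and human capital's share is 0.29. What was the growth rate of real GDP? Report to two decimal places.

Labor's share = 1 − 0.38 − 0.29 = 0.33.
Physical capital: 0.38 × 10.81 = 4.1078 pp.
Human capital: 0.29 × 4.72 = 1.3688 pp.
Hours worked: 0.33 × 4.53 = 1.4949 pp.
Output growth = -0.97 + 6.9715 = 6.0015%.

6.00%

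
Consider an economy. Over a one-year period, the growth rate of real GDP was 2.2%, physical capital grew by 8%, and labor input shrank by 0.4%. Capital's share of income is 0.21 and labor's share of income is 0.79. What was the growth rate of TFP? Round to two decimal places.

Labor's share = 1 − 0.21 = 0.79.
Physical capital: 0.21 × 8 = 1.68 pp.
Labor input: 0.79 × (-0.4) = -0.316 pp.
TFP growth = 2.2 − 1.364 = 0.836%.

0.84%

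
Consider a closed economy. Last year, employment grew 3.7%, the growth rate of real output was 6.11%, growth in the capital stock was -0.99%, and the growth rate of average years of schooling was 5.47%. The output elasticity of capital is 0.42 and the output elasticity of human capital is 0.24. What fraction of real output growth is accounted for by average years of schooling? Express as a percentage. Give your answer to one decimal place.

Average years of schooling contributed 0.24 × 5.47 = 1.3128 pp.
Share of growth = 1.3128 / 6.11 × 100 = 21.486%.

Average years of schooling accounted for 21.5% of growth.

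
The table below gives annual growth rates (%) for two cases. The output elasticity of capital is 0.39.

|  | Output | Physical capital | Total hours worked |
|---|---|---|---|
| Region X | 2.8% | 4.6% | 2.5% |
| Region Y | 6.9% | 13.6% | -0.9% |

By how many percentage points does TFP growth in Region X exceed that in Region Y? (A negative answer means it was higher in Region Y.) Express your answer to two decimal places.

-2.66 percentage points

Labor's share = 1 − 0.39 = 0.61.
Region X: TFP = 2.8 − 1.794 − 1.525 = -0.519%.
Region Y: TFP = 6.9 − 5.304 + 0.549 = 2.145%.
Difference = -0.519 − (2.145) = -2.664 pp.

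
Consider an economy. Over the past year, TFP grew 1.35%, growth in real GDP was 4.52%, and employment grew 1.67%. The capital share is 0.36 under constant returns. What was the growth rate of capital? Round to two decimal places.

Labor's share = 1 − 0.36 = 0.64.
gY = gA + 0.64×1.67 + 0.36×g.
0.36×g = 4.52 − 1.35 − 1.0688 = 2.1012.
g = 2.1012 / 0.36 = 5.8367%.

Capital grew 5.84%.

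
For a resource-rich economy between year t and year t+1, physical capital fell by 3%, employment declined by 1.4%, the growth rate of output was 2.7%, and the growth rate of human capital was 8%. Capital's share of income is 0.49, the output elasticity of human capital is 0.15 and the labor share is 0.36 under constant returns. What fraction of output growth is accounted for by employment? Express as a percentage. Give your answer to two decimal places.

-18.67%

Labor's share = 1 − 0.49 − 0.15 = 0.36.
Employment contributed 0.36 × (-1.4) = -0.504 pp.
Share of growth = -0.504 / 2.7 × 100 = -18.6667%.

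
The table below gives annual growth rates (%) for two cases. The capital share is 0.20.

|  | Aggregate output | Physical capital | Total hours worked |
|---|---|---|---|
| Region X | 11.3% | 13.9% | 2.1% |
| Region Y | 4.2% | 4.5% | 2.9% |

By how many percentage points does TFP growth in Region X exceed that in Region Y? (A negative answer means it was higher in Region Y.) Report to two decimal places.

5.86 percentage points

Labor's share = 1 − 0.2 = 0.8.
Region X: TFP = 11.3 − 2.78 − 1.68 = 6.84%.
Region Y: TFP = 4.2 − 0.9 − 2.32 = 0.98%.
Difference = 6.84 − (0.98) = 5.86 pp.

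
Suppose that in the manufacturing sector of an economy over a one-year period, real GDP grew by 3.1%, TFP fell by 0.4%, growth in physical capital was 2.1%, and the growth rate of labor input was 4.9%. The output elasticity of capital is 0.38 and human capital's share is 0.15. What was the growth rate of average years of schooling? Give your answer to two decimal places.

2.66%

Labor's share = 1 − 0.38 − 0.15 = 0.47.
gY = gA + 0.38×2.1 + 0.47×4.9 + 0.15×g.
0.15×g = 3.1 + 0.4 − 3.101 = 0.399.
g = 0.399 / 0.15 = 2.66%.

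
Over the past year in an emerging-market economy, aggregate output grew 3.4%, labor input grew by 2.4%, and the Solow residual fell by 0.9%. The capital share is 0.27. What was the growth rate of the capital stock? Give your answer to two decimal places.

9.44%

Labor's share = 1 − 0.27 = 0.73.
gY = gA + 0.73×2.4 + 0.27×g.
0.27×g = 3.4 + 0.9 − 1.752 = 2.548.
g = 2.548 / 0.27 = 9.437%.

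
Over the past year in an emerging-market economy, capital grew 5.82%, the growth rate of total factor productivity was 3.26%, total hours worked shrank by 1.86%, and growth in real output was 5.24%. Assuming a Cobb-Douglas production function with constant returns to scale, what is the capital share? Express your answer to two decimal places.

0.50

gY = gA + α·gK + (1−α)·gL, so gY − gA − gL = α(gK − gL).
5.24 − 3.26 + 1.86 = α × (5.82 − (-1.86)).
3.84 = 7.68 α, so α = 0.5.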